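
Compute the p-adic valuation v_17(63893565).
v_17(63893565) = 5

v_17(n) is the largest exponent k such that 17^k divides n. Factor out: 63893565 = 17^5 · 45. (Sign doesn't affect v_p.) So v_17(63893565) = 5.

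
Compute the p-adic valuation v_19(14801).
v_19(14801) = 2

v_19(n) is the largest exponent k such that 19^k divides n. Factor out: 14801 = 19^2 · 41. (Sign doesn't affect v_p.) So v_19(14801) = 2.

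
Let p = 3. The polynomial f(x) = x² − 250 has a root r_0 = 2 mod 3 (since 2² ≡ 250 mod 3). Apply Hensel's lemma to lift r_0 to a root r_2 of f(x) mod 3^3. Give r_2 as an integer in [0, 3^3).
r_2 = 14 (mod 27)

Hensel's recurrence: r_{i+1} = r_i − f(r_i)·(f′(r_i))^{-1} mod 3^{i+2}, with f′(x) = 2x. Iterate:
  r_0 = 2 (mod 3)
  r_1 = 5 (mod 9)
  r_2 = 14 (mod 27)
Final: r_2 = 14, and one checks f(r_2) ≡ 0 mod 3^3.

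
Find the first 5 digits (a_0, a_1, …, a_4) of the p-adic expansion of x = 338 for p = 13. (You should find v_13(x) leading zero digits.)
(a_0, …, a_4) = (0, 0, 2, 0, 0)

v_13(338) = 2, so a_0 = ... = a_1 = 0. Factor out: x = 13^2 · u with u = 2 a unit in ℤ_13. Expand u iteratively via a_{v+i} = u_i mod 13, u_{i+1} = (u_i − a_{v+i})/13:
  u_0 = 2;  a_2 = 2;  u_1 = (u_0 − 2)/13 = 0
  u_1 = 0;  a_3 = 0;  u_2 = (u_1 − 0)/13 = 0
  u_2 = 0;  a_4 = 0;  u_3 = (u_2 − 0)/13 = 0
Digits: (0, 0, 2, 0, 0).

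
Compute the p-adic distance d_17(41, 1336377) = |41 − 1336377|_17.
d_17(41, 1336377) = 1/83521

Step 1 — x − y = 41 − 1336377 = -1336336. Step 2 — v_17(-1336336) = 4 (factor: -1336336 = −(17^4 · 16); the sign does not affect v_p). Step 3 — |x − y|_17 = 17^{-4} = 1/83521.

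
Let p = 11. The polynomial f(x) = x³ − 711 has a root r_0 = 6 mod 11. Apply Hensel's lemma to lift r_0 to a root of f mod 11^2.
r_1 = 61 (mod 121)

Hensel: r_{i+1} = r_i − f(r_i)/f′(r_i) mod 11^{i+2}, where f′(x) = 3x². Iterate:
  r_0 = 6 (mod 11)
  r_1 = 61 (mod 121)
Final: r = 61 with f(r) ≡ 0 mod 11^2.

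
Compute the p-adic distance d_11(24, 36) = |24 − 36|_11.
d_11(24, 36) = 1

Step 1 — x − y = 24 − 36 = -12. Step 2 — v_11(-12) = 0 (factor: -12 = −(11^0 · 12); the sign does not affect v_p). Step 3 — |x − y|_11 = 11^{0} = 1.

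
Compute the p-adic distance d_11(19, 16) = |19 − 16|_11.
d_11(19, 16) = 1

Step 1 — x − y = 19 − 16 = 3. Step 2 — v_11(3) = 0 (factor: 3 = (11^0 · 3); the sign does not affect v_p). Step 3 — |x − y|_11 = 11^{0} = 1.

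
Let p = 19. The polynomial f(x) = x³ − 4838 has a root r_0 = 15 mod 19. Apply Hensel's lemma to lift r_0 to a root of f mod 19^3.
r_2 = 53 (mod 6859)

Hensel: r_{i+1} = r_i − f(r_i)/f′(r_i) mod 19^{i+2}, where f′(x) = 3x². Iterate:
  r_0 = 15 (mod 19)
  r_1 = 53 (mod 361)
  r_2 = 53 (mod 6859)
Final: r = 53 with f(r) ≡ 0 mod 19^3.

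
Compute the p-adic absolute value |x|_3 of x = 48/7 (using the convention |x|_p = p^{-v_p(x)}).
|48/7|_3 = 1/3

Step 1 — compute v_3(x) by factoring powers of 3 out of the numerator and denominator: v_3(48/7) = 1. Step 2 — apply |x|_p = p^{-v_p(x)} = 3^{-1} = 1/3.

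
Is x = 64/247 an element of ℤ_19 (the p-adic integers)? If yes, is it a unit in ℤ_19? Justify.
x ∉ ℤ_19 (v_19(x) = -1 < 0)

ℤ_19 = {x ∈ ℚ_19 : v_19(x) ≥ 0} and ℤ_19^× = {x ∈ ℤ_19 : v_19(x) = 0}. Here v_19(64/247) = v_19(num) − v_19(den) = -1; compare against these criteria.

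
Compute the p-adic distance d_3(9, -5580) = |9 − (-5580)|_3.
d_3(9, -5580) = 1/243

Step 1 — x − y = 9 − (-5580) = 5589. Step 2 — v_3(5589) = 5 (factor: 5589 = (3^5 · 23); the sign does not affect v_p). Step 3 — |x − y|_3 = 3^{-5} = 1/243.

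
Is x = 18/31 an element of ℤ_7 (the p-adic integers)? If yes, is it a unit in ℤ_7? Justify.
x ∈ ℤ_7^× (unit); v_7(x) = 0

ℤ_7 = {x ∈ ℚ_7 : v_7(x) ≥ 0} and ℤ_7^× = {x ∈ ℤ_7 : v_7(x) = 0}. Here v_7(18/31) = v_7(num) − v_7(den) = 0; compare against these criteria.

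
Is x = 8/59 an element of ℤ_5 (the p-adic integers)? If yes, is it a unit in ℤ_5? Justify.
x ∈ ℤ_5^× (unit); v_5(x) = 0

ℤ_5 = {x ∈ ℚ_5 : v_5(x) ≥ 0} and ℤ_5^× = {x ∈ ℤ_5 : v_5(x) = 0}. Here v_5(8/59) = v_5(num) − v_5(den) = 0; compare against these criteria.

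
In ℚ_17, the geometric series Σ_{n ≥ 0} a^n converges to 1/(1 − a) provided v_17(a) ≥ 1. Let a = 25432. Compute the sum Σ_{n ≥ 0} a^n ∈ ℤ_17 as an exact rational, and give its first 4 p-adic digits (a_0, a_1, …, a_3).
Σ a^n = 1/(1 − a) = -1/25431;  first 4 digits = (1, 0, 3, 5)

v_17(a) = 2 ≥ 1, so the series converges in ℤ_17 to 1/(1 − a) = 1/(1 − 25432) = -1/25431. Expand this rational in ℤ_17: compute digits iteratively via d_i = x_i mod 17, x_{i+1} = (x_i − d_i)/17. The first 4 digits are (1, 0, 3, 5).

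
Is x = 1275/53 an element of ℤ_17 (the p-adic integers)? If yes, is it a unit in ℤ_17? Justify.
x ∈ ℤ_17 but not a unit; v_17(x) = 1 > 0

ℤ_17 = {x ∈ ℚ_17 : v_17(x) ≥ 0} and ℤ_17^× = {x ∈ ℤ_17 : v_17(x) = 0}. Here v_17(1275/53) = v_17(num) − v_17(den) = 1; compare against these criteria.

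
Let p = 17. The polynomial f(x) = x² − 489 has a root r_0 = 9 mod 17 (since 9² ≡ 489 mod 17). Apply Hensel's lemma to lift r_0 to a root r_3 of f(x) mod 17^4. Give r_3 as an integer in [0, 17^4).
r_3 = 28450 (mod 83521)

Hensel's recurrence: r_{i+1} = r_i − f(r_i)·(f′(r_i))^{-1} mod 17^{i+2}, with f′(x) = 2x. Iterate:
  r_0 = 9 (mod 17)
  r_1 = 128 (mod 289)
  r_2 = 3885 (mod 4913)
  r_3 = 28450 (mod 83521)
Final: r_3 = 28450, and one checks f(r_3) ≡ 0 mod 17^4.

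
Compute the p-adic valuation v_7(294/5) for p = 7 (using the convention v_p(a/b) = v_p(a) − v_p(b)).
v_7(294/5) = 2

Factor powers of 7 from the numerator and denominator of the reduced fraction: 294 = 7^2 · 6 and 5 = 7^0 · 5. Apply v_p(a/b) = v_p(a) − v_p(b): v_7(294/5) = 2 − 0 = 2.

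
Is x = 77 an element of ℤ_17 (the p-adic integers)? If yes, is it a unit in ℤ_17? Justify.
x ∈ ℤ_17^× (unit); v_17(x) = 0

ℤ_17 = {x ∈ ℚ_17 : v_17(x) ≥ 0} and ℤ_17^× = {x ∈ ℤ_17 : v_17(x) = 0}. Here v_17(77) = v_17(num) − v_17(den) = 0; compare against these criteria.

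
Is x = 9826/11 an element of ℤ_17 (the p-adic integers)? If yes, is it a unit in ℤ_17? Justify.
x ∈ ℤ_17 but not a unit; v_17(x) = 3 > 0

ℤ_17 = {x ∈ ℚ_17 : v_17(x) ≥ 0} and ℤ_17^× = {x ∈ ℤ_17 : v_17(x) = 0}. Here v_17(9826/11) = v_17(num) − v_17(den) = 3; compare against these criteria.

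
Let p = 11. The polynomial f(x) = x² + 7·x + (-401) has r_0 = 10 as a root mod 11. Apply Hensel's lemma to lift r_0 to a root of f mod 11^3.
r_2 = 395 (mod 1331)

Hensel: r_{i+1} = r_i − f(r_i)·(f′(r_i))^{-1} mod 11^{i+2}, f′(x) = 2x + 7. Iterate:
  r_0 = 10 (mod 11)
  r_1 = 32 (mod 121)
  r_2 = 395 (mod 1331)
Final: r = 395 satisfies f(r) ≡ 0 mod 11^3.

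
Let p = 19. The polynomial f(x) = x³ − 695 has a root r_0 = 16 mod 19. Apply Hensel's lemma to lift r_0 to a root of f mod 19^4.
r_3 = 77251 (mod 130321)

Hensel: r_{i+1} = r_i − f(r_i)/f′(r_i) mod 19^{i+2}, where f′(x) = 3x². Iterate:
  r_0 = 16 (mod 19)
  r_1 = 358 (mod 361)
  r_2 = 1802 (mod 6859)
  r_3 = 77251 (mod 130321)
Final: r = 77251 with f(r) ≡ 0 mod 19^4.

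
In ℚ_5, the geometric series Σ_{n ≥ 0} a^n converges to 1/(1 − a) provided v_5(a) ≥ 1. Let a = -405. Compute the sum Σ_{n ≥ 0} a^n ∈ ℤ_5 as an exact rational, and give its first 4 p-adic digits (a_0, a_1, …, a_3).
Σ a^n = 1/(1 − a) = 1/406;  first 4 digits = (1, 4, 4, 2)

v_5(a) = 1 ≥ 1, so the series converges in ℤ_5 to 1/(1 − a) = 1/(1 − (-405)) = 1/406. Expand this rational in ℤ_5: compute digits iteratively via d_i = x_i mod 5, x_{i+1} = (x_i − d_i)/5. The first 4 digits are (1, 4, 4, 2).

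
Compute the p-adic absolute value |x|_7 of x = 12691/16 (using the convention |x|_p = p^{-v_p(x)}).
|12691/16|_7 = 1/343

Step 1 — compute v_7(x) by factoring powers of 7 out of the numerator and denominator: v_7(12691/16) = 3. Step 2 — apply |x|_p = p^{-v_p(x)} = 7^{-3} = 1/343.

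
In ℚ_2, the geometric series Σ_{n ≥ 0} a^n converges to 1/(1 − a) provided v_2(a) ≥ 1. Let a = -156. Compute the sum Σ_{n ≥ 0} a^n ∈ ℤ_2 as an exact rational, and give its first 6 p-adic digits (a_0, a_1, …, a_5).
Σ a^n = 1/(1 − a) = 1/157;  first 6 digits = (1, 0, 1, 0, 1, 1)

v_2(a) = 2 ≥ 1, so the series converges in ℤ_2 to 1/(1 − a) = 1/(1 − (-156)) = 1/157. Expand this rational in ℤ_2: compute digits iteratively via d_i = x_i mod 2, x_{i+1} = (x_i − d_i)/2. The first 6 digits are (1, 0, 1, 0, 1, 1).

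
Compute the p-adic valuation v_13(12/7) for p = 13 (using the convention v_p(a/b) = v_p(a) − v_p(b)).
v_13(12/7) = 0

Factor powers of 13 from the numerator and denominator of the reduced fraction: 12 = 13^0 · 12 and 7 = 13^0 · 7. Apply v_p(a/b) = v_p(a) − v_p(b): v_13(12/7) = 0 − 0 = 0.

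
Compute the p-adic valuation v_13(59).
v_13(59) = 0

v_13(n) is the largest exponent k such that 13^k divides n. Factor out: 59 = 13^0 · 59. (Sign doesn't affect v_p.) So v_13(59) = 0.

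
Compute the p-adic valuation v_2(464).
v_2(464) = 4

v_2(n) is the largest exponent k such that 2^k divides n. Factor out: 464 = 2^4 · 29. (Sign doesn't affect v_p.) So v_2(464) = 4.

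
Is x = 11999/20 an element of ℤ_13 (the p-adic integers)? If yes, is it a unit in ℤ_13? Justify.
x ∈ ℤ_13 but not a unit; v_13(x) = 2 > 0

ℤ_13 = {x ∈ ℚ_13 : v_13(x) ≥ 0} and ℤ_13^× = {x ∈ ℤ_13 : v_13(x) = 0}. Here v_13(11999/20) = v_13(num) − v_13(den) = 2; compare against these criteria.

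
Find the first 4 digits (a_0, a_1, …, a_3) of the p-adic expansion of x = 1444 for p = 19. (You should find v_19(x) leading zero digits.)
(a_0, …, a_3) = (0, 0, 4, 0)

v_19(1444) = 2, so a_0 = ... = a_1 = 0. Factor out: x = 19^2 · u with u = 4 a unit in ℤ_19. Expand u iteratively via a_{v+i} = u_i mod 19, u_{i+1} = (u_i − a_{v+i})/19:
  u_0 = 4;  a_2 = 4;  u_1 = (u_0 − 4)/19 = 0
  u_1 = 0;  a_3 = 0;  u_2 = (u_1 − 0)/19 = 0
Digits: (0, 0, 4, 0).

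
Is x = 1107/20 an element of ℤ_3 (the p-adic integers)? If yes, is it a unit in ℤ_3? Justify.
x ∈ ℤ_3 but not a unit; v_3(x) = 3 > 0

ℤ_3 = {x ∈ ℚ_3 : v_3(x) ≥ 0} and ℤ_3^× = {x ∈ ℤ_3 : v_3(x) = 0}. Here v_3(1107/20) = v_3(num) − v_3(den) = 3; compare against these criteria.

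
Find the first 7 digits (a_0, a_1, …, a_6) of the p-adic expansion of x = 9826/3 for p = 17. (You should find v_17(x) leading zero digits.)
(a_0, …, a_6) = (0, 0, 0, 12, 5, 11, 5)

v_17(9826/3) = 3, so a_0 = ... = a_2 = 0. Factor out: x = 17^3 · u with u = 2/3 a unit in ℤ_17. Expand u iteratively via a_{v+i} = u_i mod 17, u_{i+1} = (u_i − a_{v+i})/17:
  u_0 = 2/3;  a_3 = 12;  u_1 = (u_0 − 12)/17 = -2/3
  u_1 = -2/3;  a_4 = 5;  u_2 = (u_1 − 5)/17 = -1/3
  u_2 = -1/3;  a_5 = 11;  u_3 = (u_2 − 11)/17 = -2/3
  u_3 = -2/3;  a_6 = 5;  u_4 = (u_3 − 5)/17 = -1/3
Digits: (0, 0, 0, 12, 5, 11, 5).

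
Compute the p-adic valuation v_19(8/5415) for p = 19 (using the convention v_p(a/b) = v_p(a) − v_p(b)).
v_19(8/5415) = -2

Factor powers of 19 from the numerator and denominator of the reduced fraction: 8 = 19^0 · 8 and 5415 = 19^2 · 15. Apply v_p(a/b) = v_p(a) − v_p(b): v_19(8/5415) = 0 − 2 = -2.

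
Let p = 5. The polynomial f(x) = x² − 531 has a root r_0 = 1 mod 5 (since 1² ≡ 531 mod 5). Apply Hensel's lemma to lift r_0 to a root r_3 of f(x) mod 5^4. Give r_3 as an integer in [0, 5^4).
r_3 = 591 (mod 625)

Hensel's recurrence: r_{i+1} = r_i − f(r_i)·(f′(r_i))^{-1} mod 5^{i+2}, with f′(x) = 2x. Iterate:
  r_0 = 1 (mod 5)
  r_1 = 16 (mod 25)
  r_2 = 91 (mod 125)
  r_3 = 591 (mod 625)
Final: r_3 = 591, and one checks f(r_3) ≡ 0 mod 5^4.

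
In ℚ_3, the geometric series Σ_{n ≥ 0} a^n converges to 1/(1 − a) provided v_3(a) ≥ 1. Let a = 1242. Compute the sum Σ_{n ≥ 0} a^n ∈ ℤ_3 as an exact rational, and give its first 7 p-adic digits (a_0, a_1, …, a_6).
Σ a^n = 1/(1 − a) = -1/1241;  first 7 digits = (1, 0, 0, 1, 0, 2, 2)

v_3(a) = 3 ≥ 1, so the series converges in ℤ_3 to 1/(1 − a) = 1/(1 − 1242) = -1/1241. Expand this rational in ℤ_3: compute digits iteratively via d_i = x_i mod 3, x_{i+1} = (x_i − d_i)/3. The first 7 digits are (1, 0, 0, 1, 0, 2, 2).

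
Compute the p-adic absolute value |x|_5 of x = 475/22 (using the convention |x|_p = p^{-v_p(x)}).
|475/22|_5 = 1/25

Step 1 — compute v_5(x) by factoring powers of 5 out of the numerator and denominator: v_5(475/22) = 2. Step 2 — apply |x|_p = p^{-v_p(x)} = 5^{-2} = 1/25.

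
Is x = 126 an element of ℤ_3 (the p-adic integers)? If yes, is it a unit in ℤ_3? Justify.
x ∈ ℤ_3 but not a unit; v_3(x) = 2 > 0

ℤ_3 = {x ∈ ℚ_3 : v_3(x) ≥ 0} and ℤ_3^× = {x ∈ ℤ_3 : v_3(x) = 0}. Here v_3(126) = v_3(num) − v_3(den) = 2; compare against these criteria.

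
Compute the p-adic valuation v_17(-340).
v_17(-340) = 1

v_17(n) is the largest exponent k such that 17^k divides n. Factor out: -340 = -17^1 · 20. (Sign doesn't affect v_p.) So v_17(-340) = 1.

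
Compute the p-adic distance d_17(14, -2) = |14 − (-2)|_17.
d_17(14, -2) = 1

Step 1 — x − y = 14 − (-2) = 16. Step 2 — v_17(16) = 0 (factor: 16 = (17^0 · 16); the sign does not affect v_p). Step 3 — |x − y|_17 = 17^{0} = 1.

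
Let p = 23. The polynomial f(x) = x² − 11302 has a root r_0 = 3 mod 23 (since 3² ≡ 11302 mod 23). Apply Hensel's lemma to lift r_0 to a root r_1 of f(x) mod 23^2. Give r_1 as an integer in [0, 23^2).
r_1 = 210 (mod 529)

Hensel's recurrence: r_{i+1} = r_i − f(r_i)·(f′(r_i))^{-1} mod 23^{i+2}, with f′(x) = 2x. Iterate:
  r_0 = 3 (mod 23)
  r_1 = 210 (mod 529)
Final: r_1 = 210, and one checks f(r_1) ≡ 0 mod 23^2.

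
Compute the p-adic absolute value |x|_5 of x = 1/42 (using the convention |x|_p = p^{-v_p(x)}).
|1/42|_5 = 1

Step 1 — compute v_5(x) by factoring powers of 5 out of the numerator and denominator: v_5(1/42) = 0. Step 2 — apply |x|_p = p^{-v_p(x)} = 5^{0} = 1.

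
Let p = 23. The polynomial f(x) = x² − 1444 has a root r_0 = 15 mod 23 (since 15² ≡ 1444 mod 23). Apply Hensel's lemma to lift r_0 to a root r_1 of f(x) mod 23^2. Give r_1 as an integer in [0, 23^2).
r_1 = 38 (mod 529)

Hensel's recurrence: r_{i+1} = r_i − f(r_i)·(f′(r_i))^{-1} mod 23^{i+2}, with f′(x) = 2x. Iterate:
  r_0 = 15 (mod 23)
  r_1 = 38 (mod 529)
Final: r_1 = 38, and one checks f(r_1) ≡ 0 mod 23^2.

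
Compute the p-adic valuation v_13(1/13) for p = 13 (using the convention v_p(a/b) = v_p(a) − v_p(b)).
v_13(1/13) = -1

Factor powers of 13 from the numerator and denominator of the reduced fraction: 1 = 13^0 · 1 and 13 = 13^1 · 1. Apply v_p(a/b) = v_p(a) − v_p(b): v_13(1/13) = 0 − 1 = -1.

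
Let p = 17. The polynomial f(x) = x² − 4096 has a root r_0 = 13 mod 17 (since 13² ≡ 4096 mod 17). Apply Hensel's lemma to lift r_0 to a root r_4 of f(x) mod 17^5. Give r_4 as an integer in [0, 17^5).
r_4 = 64 (mod 1419857)

Hensel's recurrence: r_{i+1} = r_i − f(r_i)·(f′(r_i))^{-1} mod 17^{i+2}, with f′(x) = 2x. Iterate:
  r_0 = 13 (mod 17)
  r_1 = 64 (mod 289)
  r_2 = 64 (mod 4913)
  r_3 = 64 (mod 83521)
  r_4 = 64 (mod 1419857)
Final: r_4 = 64, and one checks f(r_4) ≡ 0 mod 17^5.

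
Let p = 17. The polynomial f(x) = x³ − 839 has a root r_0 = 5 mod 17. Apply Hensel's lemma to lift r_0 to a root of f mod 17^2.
r_1 = 107 (mod 289)

Hensel: r_{i+1} = r_i − f(r_i)/f′(r_i) mod 17^{i+2}, where f′(x) = 3x². Iterate:
  r_0 = 5 (mod 17)
  r_1 = 107 (mod 289)
Final: r = 107 with f(r) ≡ 0 mod 17^2.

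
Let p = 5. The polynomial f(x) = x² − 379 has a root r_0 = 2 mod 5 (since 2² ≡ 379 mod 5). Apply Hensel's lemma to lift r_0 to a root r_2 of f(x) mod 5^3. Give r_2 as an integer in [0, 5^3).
r_2 = 2 (mod 125)

Hensel's recurrence: r_{i+1} = r_i − f(r_i)·(f′(r_i))^{-1} mod 5^{i+2}, with f′(x) = 2x. Iterate:
  r_0 = 2 (mod 5)
  r_1 = 2 (mod 25)
  r_2 = 2 (mod 125)
Final: r_2 = 2, and one checks f(r_2) ≡ 0 mod 5^3.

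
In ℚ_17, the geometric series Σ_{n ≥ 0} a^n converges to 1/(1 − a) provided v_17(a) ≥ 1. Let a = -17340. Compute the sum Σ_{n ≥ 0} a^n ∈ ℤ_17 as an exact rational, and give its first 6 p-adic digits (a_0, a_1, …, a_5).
Σ a^n = 1/(1 − a) = 1/17341;  first 6 digits = (1, 0, 8, 13, 12, 7)

v_17(a) = 2 ≥ 1, so the series converges in ℤ_17 to 1/(1 − a) = 1/(1 − (-17340)) = 1/17341. Expand this rational in ℤ_17: compute digits iteratively via d_i = x_i mod 17, x_{i+1} = (x_i − d_i)/17. The first 6 digits are (1, 0, 8, 13, 12, 7).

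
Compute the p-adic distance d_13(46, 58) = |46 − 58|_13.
d_13(46, 58) = 1

Step 1 — x − y = 46 − 58 = -12. Step 2 — v_13(-12) = 0 (factor: -12 = −(13^0 · 12); the sign does not affect v_p). Step 3 — |x − y|_13 = 13^{0} = 1.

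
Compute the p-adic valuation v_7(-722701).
v_7(-722701) = 5

v_7(n) is the largest exponent k such that 7^k divides n. Factor out: -722701 = -7^5 · 43. (Sign doesn't affect v_p.) So v_7(-722701) = 5.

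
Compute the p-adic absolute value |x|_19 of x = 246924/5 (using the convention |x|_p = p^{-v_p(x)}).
|246924/5|_19 = 1/6859

Step 1 — compute v_19(x) by factoring powers of 19 out of the numerator and denominator: v_19(246924/5) = 3. Step 2 — apply |x|_p = p^{-v_p(x)} = 19^{-3} = 1/6859.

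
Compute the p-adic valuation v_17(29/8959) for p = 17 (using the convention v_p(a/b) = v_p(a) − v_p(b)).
v_17(29/8959) = -2

Factor powers of 17 from the numerator and denominator of the reduced fraction: 29 = 17^0 · 29 and 8959 = 17^2 · 31. Apply v_p(a/b) = v_p(a) − v_p(b): v_17(29/8959) = 0 − 2 = -2.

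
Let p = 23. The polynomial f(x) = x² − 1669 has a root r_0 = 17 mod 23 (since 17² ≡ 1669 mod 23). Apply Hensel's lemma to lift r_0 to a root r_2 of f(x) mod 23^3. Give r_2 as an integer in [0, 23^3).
r_2 = 3605 (mod 12167)

Hensel's recurrence: r_{i+1} = r_i − f(r_i)·(f′(r_i))^{-1} mod 23^{i+2}, with f′(x) = 2x. Iterate:
  r_0 = 17 (mod 23)
  r_1 = 431 (mod 529)
  r_2 = 3605 (mod 12167)
Final: r_2 = 3605, and one checks f(r_2) ≡ 0 mod 23^3.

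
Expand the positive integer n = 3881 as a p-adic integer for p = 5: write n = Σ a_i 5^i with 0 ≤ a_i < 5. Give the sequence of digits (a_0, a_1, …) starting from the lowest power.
(a_0, a_1, …) = (1, 1, 0, 1, 1, 1)

Repeated division by 5 gives the digits low-to-high: 3881 = 1 + 1·5^1 + 1·5^3 + 1·5^4 + 1·5^5. Digit sequence: (1, 1, 0, 1, 1, 1).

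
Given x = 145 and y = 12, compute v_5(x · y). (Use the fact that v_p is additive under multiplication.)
v_5(1740) = 1

v_p(x) = 1 (factor: 145 = 5^1 · 29); v_p(y) = 0 (factor: 12 = 5^0 · 12). Additivity: v_p(xy) = v_p(x) + v_p(y) = 1 + 0 = 1. (Direct check: xy = 1740 = 5^1 · (348).)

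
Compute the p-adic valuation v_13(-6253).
v_13(-6253) = 2

v_13(n) is the largest exponent k such that 13^k divides n. Factor out: -6253 = -13^2 · 37. (Sign doesn't affect v_p.) So v_13(-6253) = 2.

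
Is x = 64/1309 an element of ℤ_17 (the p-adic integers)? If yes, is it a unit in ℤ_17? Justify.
x ∉ ℤ_17 (v_17(x) = -1 < 0)

ℤ_17 = {x ∈ ℚ_17 : v_17(x) ≥ 0} and ℤ_17^× = {x ∈ ℤ_17 : v_17(x) = 0}. Here v_17(64/1309) = v_17(num) − v_17(den) = -1; compare against these criteria.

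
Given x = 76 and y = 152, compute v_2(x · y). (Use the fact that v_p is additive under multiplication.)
v_2(11552) = 5

v_p(x) = 2 (factor: 76 = 2^2 · 19); v_p(y) = 3 (factor: 152 = 2^3 · 19). Additivity: v_p(xy) = v_p(x) + v_p(y) = 2 + 3 = 5. (Direct check: xy = 11552 = 2^5 · (361).)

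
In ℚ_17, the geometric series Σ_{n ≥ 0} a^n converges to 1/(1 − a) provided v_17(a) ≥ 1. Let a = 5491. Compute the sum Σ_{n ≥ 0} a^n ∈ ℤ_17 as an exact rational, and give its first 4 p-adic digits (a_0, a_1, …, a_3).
Σ a^n = 1/(1 − a) = -1/5490;  first 4 digits = (1, 0, 2, 1)

v_17(a) = 2 ≥ 1, so the series converges in ℤ_17 to 1/(1 − a) = 1/(1 − 5491) = -1/5490. Expand this rational in ℤ_17: compute digits iteratively via d_i = x_i mod 17, x_{i+1} = (x_i − d_i)/17. The first 4 digits are (1, 0, 2, 1).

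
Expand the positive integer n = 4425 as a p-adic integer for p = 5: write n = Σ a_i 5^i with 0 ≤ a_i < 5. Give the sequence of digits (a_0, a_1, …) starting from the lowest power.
(a_0, a_1, …) = (0, 0, 2, 0, 2, 1)

Repeated division by 5 gives the digits low-to-high: 4425 = 2·5^2 + 2·5^4 + 1·5^5. Digit sequence: (0, 0, 2, 0, 2, 1).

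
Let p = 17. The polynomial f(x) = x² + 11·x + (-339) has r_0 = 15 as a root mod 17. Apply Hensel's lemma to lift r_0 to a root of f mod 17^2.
r_1 = 49 (mod 289)

Hensel: r_{i+1} = r_i − f(r_i)·(f′(r_i))^{-1} mod 17^{i+2}, f′(x) = 2x + 11. Iterate:
  r_0 = 15 (mod 17)
  r_1 = 49 (mod 289)
Final: r = 49 satisfies f(r) ≡ 0 mod 17^2.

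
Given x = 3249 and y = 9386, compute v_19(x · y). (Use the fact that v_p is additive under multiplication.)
v_19(30495114) = 4

v_p(x) = 2 (factor: 3249 = 19^2 · 9); v_p(y) = 2 (factor: 9386 = 19^2 · 26). Additivity: v_p(xy) = v_p(x) + v_p(y) = 2 + 2 = 4. (Direct check: xy = 30495114 = 19^4 · (234).)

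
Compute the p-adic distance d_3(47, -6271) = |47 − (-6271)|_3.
d_3(47, -6271) = 1/243

Step 1 — x − y = 47 − (-6271) = 6318. Step 2 — v_3(6318) = 5 (factor: 6318 = (3^5 · 26); the sign does not affect v_p). Step 3 — |x − y|_3 = 3^{-5} = 1/243.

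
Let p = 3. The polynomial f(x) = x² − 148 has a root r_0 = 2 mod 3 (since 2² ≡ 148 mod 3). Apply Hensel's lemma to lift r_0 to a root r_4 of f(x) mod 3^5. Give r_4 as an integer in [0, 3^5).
r_4 = 200 (mod 243)

Hensel's recurrence: r_{i+1} = r_i − f(r_i)·(f′(r_i))^{-1} mod 3^{i+2}, with f′(x) = 2x. Iterate:
  r_0 = 2 (mod 3)
  r_1 = 2 (mod 9)
  r_2 = 11 (mod 27)
  r_3 = 38 (mod 81)
  r_4 = 200 (mod 243)
Final: r_4 = 200, and one checks f(r_4) ≡ 0 mod 3^5.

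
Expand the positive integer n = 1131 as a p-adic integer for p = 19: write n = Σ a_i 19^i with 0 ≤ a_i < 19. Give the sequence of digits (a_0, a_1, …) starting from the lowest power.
(a_0, a_1, …) = (10, 2, 3)

Repeated division by 19 gives the digits low-to-high: 1131 = 10 + 2·19^1 + 3·19^2. Digit sequence: (10, 2, 3).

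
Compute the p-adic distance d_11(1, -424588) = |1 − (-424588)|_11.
d_11(1, -424588) = 1/14641

Step 1 — x − y = 1 − (-424588) = 424589. Step 2 — v_11(424589) = 4 (factor: 424589 = (11^4 · 29); the sign does not affect v_p). Step 3 — |x − y|_11 = 11^{-4} = 1/14641.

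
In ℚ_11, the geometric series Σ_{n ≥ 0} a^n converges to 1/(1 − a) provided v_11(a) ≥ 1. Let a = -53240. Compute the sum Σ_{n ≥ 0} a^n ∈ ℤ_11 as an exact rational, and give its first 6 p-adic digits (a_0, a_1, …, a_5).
Σ a^n = 1/(1 − a) = 1/53241;  first 6 digits = (1, 0, 0, 4, 7, 10)

v_11(a) = 3 ≥ 1, so the series converges in ℤ_11 to 1/(1 − a) = 1/(1 − (-53240)) = 1/53241. Expand this rational in ℤ_11: compute digits iteratively via d_i = x_i mod 11, x_{i+1} = (x_i − d_i)/11. The first 6 digits are (1, 0, 0, 4, 7, 10).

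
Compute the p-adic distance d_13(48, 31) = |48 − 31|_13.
d_13(48, 31) = 1

Step 1 — x − y = 48 − 31 = 17. Step 2 — v_13(17) = 0 (factor: 17 = (13^0 · 17); the sign does not affect v_p). Step 3 — |x − y|_13 = 13^{0} = 1.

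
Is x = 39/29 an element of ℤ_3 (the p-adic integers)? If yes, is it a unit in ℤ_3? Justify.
x ∈ ℤ_3 but not a unit; v_3(x) = 1 > 0

ℤ_3 = {x ∈ ℚ_3 : v_3(x) ≥ 0} and ℤ_3^× = {x ∈ ℤ_3 : v_3(x) = 0}. Here v_3(39/29) = v_3(num) − v_3(den) = 1; compare against these criteria.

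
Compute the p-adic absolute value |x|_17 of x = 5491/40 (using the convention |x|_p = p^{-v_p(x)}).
|5491/40|_17 = 1/289

Step 1 — compute v_17(x) by factoring powers of 17 out of the numerator and denominator: v_17(5491/40) = 2. Step 2 — apply |x|_p = p^{-v_p(x)} = 17^{-2} = 1/289.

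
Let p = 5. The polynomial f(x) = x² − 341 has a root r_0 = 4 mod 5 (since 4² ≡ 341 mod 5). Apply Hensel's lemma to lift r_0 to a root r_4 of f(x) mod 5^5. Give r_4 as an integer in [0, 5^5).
r_4 = 1529 (mod 3125)

Hensel's recurrence: r_{i+1} = r_i − f(r_i)·(f′(r_i))^{-1} mod 5^{i+2}, with f′(x) = 2x. Iterate:
  r_0 = 4 (mod 5)
  r_1 = 4 (mod 25)
  r_2 = 29 (mod 125)
  r_3 = 279 (mod 625)
  r_4 = 1529 (mod 3125)
Final: r_4 = 1529, and one checks f(r_4) ≡ 0 mod 5^5.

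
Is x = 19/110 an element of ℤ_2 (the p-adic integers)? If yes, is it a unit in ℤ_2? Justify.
x ∉ ℤ_2 (v_2(x) = -1 < 0)

ℤ_2 = {x ∈ ℚ_2 : v_2(x) ≥ 0} and ℤ_2^× = {x ∈ ℤ_2 : v_2(x) = 0}. Here v_2(19/110) = v_2(num) − v_2(den) = -1; compare against these criteria.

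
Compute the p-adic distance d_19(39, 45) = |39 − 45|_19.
d_19(39, 45) = 1

Step 1 — x − y = 39 − 45 = -6. Step 2 — v_19(-6) = 0 (factor: -6 = −(19^0 · 6); the sign does not affect v_p). Step 3 — |x − y|_19 = 19^{0} = 1.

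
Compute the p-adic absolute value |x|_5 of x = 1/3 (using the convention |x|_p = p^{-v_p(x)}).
|1/3|_5 = 1

Step 1 — compute v_5(x) by factoring powers of 5 out of the numerator and denominator: v_5(1/3) = 0. Step 2 — apply |x|_p = p^{-v_p(x)} = 5^{0} = 1.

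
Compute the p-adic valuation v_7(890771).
v_7(890771) = 5

v_7(n) is the largest exponent k such that 7^k divides n. Factor out: 890771 = 7^5 · 53. (Sign doesn't affect v_p.) So v_7(890771) = 5.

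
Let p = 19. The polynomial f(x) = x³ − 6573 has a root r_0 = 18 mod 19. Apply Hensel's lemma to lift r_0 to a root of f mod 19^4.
r_3 = 15788 (mod 130321)

Hensel: r_{i+1} = r_i − f(r_i)/f′(r_i) mod 19^{i+2}, where f′(x) = 3x². Iterate:
  r_0 = 18 (mod 19)
  r_1 = 265 (mod 361)
  r_2 = 2070 (mod 6859)
  r_3 = 15788 (mod 130321)
Final: r = 15788 with f(r) ≡ 0 mod 19^4.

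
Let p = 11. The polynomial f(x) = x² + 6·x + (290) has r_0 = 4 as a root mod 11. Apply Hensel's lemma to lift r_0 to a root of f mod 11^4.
r_3 = 6912 (mod 14641)

Hensel: r_{i+1} = r_i − f(r_i)·(f′(r_i))^{-1} mod 11^{i+2}, f′(x) = 2x + 6. Iterate:
  r_0 = 4 (mod 11)
  r_1 = 15 (mod 121)
  r_2 = 257 (mod 1331)
  r_3 = 6912 (mod 14641)
Final: r = 6912 satisfies f(r) ≡ 0 mod 11^4.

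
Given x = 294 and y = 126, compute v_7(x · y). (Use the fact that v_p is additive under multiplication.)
v_7(37044) = 3

v_p(x) = 2 (factor: 294 = 7^2 · 6); v_p(y) = 1 (factor: 126 = 7^1 · 18). Additivity: v_p(xy) = v_p(x) + v_p(y) = 2 + 1 = 3. (Direct check: xy = 37044 = 7^3 · (108).)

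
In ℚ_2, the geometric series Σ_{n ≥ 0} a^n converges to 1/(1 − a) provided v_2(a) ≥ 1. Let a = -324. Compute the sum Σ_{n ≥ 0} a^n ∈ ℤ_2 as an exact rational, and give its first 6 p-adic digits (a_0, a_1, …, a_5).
Σ a^n = 1/(1 − a) = 1/325;  first 6 digits = (1, 0, 1, 1, 0, 0)

v_2(a) = 2 ≥ 1, so the series converges in ℤ_2 to 1/(1 − a) = 1/(1 − (-324)) = 1/325. Expand this rational in ℤ_2: compute digits iteratively via d_i = x_i mod 2, x_{i+1} = (x_i − d_i)/2. The first 6 digits are (1, 0, 1, 1, 0, 0).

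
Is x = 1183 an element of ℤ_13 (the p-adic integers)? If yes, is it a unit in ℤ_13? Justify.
x ∈ ℤ_13 but not a unit; v_13(x) = 2 > 0

ℤ_13 = {x ∈ ℚ_13 : v_13(x) ≥ 0} and ℤ_13^× = {x ∈ ℤ_13 : v_13(x) = 0}. Here v_13(1183) = v_13(num) − v_13(den) = 2; compare against these criteria.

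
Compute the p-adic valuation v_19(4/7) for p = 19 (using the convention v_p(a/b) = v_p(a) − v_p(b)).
v_19(4/7) = 0

Factor powers of 19 from the numerator and denominator of the reduced fraction: 4 = 19^0 · 4 and 7 = 19^0 · 7. Apply v_p(a/b) = v_p(a) − v_p(b): v_19(4/7) = 0 − 0 = 0.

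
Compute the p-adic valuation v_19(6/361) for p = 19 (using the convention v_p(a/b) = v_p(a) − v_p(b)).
v_19(6/361) = -2

Factor powers of 19 from the numerator and denominator of the reduced fraction: 6 = 19^0 · 6 and 361 = 19^2 · 1. Apply v_p(a/b) = v_p(a) − v_p(b): v_19(6/361) = 0 − 2 = -2.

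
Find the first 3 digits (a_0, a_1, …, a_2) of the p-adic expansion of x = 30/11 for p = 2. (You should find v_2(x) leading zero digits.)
(a_0, …, a_2) = (0, 1, 0)

v_2(30/11) = 1, so a_0 = ... = a_0 = 0. Factor out: x = 2^1 · u with u = 15/11 a unit in ℤ_2. Expand u iteratively via a_{v+i} = u_i mod 2, u_{i+1} = (u_i − a_{v+i})/2:
  u_0 = 15/11;  a_1 = 1;  u_1 = (u_0 − 1)/2 = 2/11
  u_1 = 2/11;  a_2 = 0;  u_2 = (u_1 − 0)/2 = 1/11
Digits: (0, 1, 0).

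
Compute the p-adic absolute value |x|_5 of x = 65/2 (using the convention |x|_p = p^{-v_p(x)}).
|65/2|_5 = 1/5

Step 1 — compute v_5(x) by factoring powers of 5 out of the numerator and denominator: v_5(65/2) = 1. Step 2 — apply |x|_p = p^{-v_p(x)} = 5^{-1} = 1/5.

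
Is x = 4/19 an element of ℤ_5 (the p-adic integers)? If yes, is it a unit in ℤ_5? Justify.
x ∈ ℤ_5^× (unit); v_5(x) = 0

ℤ_5 = {x ∈ ℚ_5 : v_5(x) ≥ 0} and ℤ_5^× = {x ∈ ℤ_5 : v_5(x) = 0}. Here v_5(4/19) = v_5(num) − v_5(den) = 0; compare against these criteria.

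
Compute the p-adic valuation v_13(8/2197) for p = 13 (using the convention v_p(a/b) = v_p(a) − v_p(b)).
v_13(8/2197) = -3

Factor powers of 13 from the numerator and denominator of the reduced fraction: 8 = 13^0 · 8 and 2197 = 13^3 · 1. Apply v_p(a/b) = v_p(a) − v_p(b): v_13(8/2197) = 0 − 3 = -3.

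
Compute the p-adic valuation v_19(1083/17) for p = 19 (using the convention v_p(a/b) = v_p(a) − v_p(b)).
v_19(1083/17) = 2

Factor powers of 19 from the numerator and denominator of the reduced fraction: 1083 = 19^2 · 3 and 17 = 19^0 · 17. Apply v_p(a/b) = v_p(a) − v_p(b): v_19(1083/17) = 2 − 0 = 2.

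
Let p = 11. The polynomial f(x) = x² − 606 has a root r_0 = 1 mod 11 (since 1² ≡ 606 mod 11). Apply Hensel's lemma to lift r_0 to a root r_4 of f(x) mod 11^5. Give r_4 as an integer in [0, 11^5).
r_4 = 95470 (mod 161051)

Hensel's recurrence: r_{i+1} = r_i − f(r_i)·(f′(r_i))^{-1} mod 11^{i+2}, with f′(x) = 2x. Iterate:
  r_0 = 1 (mod 11)
  r_1 = 1 (mod 121)
  r_2 = 969 (mod 1331)
  r_3 = 7624 (mod 14641)
  r_4 = 95470 (mod 161051)
Final: r_4 = 95470, and one checks f(r_4) ≡ 0 mod 11^5.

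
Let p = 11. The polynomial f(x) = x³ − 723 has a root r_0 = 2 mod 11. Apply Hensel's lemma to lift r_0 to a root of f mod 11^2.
r_1 = 112 (mod 121)

Hensel: r_{i+1} = r_i − f(r_i)/f′(r_i) mod 11^{i+2}, where f′(x) = 3x². Iterate:
  r_0 = 2 (mod 11)
  r_1 = 112 (mod 121)
Final: r = 112 with f(r) ≡ 0 mod 11^2.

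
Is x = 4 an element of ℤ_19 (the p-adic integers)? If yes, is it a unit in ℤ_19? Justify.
x ∈ ℤ_19^× (unit); v_19(x) = 0

ℤ_19 = {x ∈ ℚ_19 : v_19(x) ≥ 0} and ℤ_19^× = {x ∈ ℤ_19 : v_19(x) = 0}. Here v_19(4) = v_19(num) − v_19(den) = 0; compare against these criteria.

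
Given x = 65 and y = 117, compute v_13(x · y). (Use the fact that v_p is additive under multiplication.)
v_13(7605) = 2

v_p(x) = 1 (factor: 65 = 13^1 · 5); v_p(y) = 1 (factor: 117 = 13^1 · 9). Additivity: v_p(xy) = v_p(x) + v_p(y) = 1 + 1 = 2. (Direct check: xy = 7605 = 13^2 · (45).)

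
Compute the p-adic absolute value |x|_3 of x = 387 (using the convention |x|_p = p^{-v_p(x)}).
|387|_3 = 1/9

Step 1 — compute v_3(x) by factoring powers of 3 out of the numerator and denominator: v_3(387) = 2. Step 2 — apply |x|_p = p^{-v_p(x)} = 3^{-2} = 1/9.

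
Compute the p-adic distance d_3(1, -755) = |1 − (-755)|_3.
d_3(1, -755) = 1/27

Step 1 — x − y = 1 − (-755) = 756. Step 2 — v_3(756) = 3 (factor: 756 = (3^3 · 28); the sign does not affect v_p). Step 3 — |x − y|_3 = 3^{-3} = 1/27.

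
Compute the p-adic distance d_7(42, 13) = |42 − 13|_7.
d_7(42, 13) = 1

Step 1 — x − y = 42 − 13 = 29. Step 2 — v_7(29) = 0 (factor: 29 = (7^0 · 29); the sign does not affect v_p). Step 3 — |x − y|_7 = 7^{0} = 1.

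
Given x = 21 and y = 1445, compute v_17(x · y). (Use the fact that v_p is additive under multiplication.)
v_17(30345) = 2

v_p(x) = 0 (factor: 21 = 17^0 · 21); v_p(y) = 2 (factor: 1445 = 17^2 · 5). Additivity: v_p(xy) = v_p(x) + v_p(y) = 0 + 2 = 2. (Direct check: xy = 30345 = 17^2 · (105).)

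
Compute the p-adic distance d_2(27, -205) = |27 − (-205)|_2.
d_2(27, -205) = 1/8

Step 1 — x − y = 27 − (-205) = 232. Step 2 — v_2(232) = 3 (factor: 232 = (2^3 · 29); the sign does not affect v_p). Step 3 — |x − y|_2 = 2^{-3} = 1/8.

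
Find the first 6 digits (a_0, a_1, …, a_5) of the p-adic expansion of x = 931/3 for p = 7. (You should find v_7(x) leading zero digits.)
(a_0, …, a_5) = (0, 0, 4, 5, 4, 4)

v_7(931/3) = 2, so a_0 = ... = a_1 = 0. Factor out: x = 7^2 · u with u = 19/3 a unit in ℤ_7. Expand u iteratively via a_{v+i} = u_i mod 7, u_{i+1} = (u_i − a_{v+i})/7:
  u_0 = 19/3;  a_2 = 4;  u_1 = (u_0 − 4)/7 = 1/3
  u_1 = 1/3;  a_3 = 5;  u_2 = (u_1 − 5)/7 = -2/3
  u_2 = -2/3;  a_4 = 4;  u_3 = (u_2 − 4)/7 = -2/3
  u_3 = -2/3;  a_5 = 4;  u_4 = (u_3 − 4)/7 = -2/3
Digits: (0, 0, 4, 5, 4, 4).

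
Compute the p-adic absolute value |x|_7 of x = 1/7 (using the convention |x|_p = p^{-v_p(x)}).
|1/7|_7 = 7

Step 1 — compute v_7(x) by factoring powers of 7 out of the numerator and denominator: v_7(1/7) = -1. Step 2 — apply |x|_p = p^{-v_p(x)} = 7^{1} = 7.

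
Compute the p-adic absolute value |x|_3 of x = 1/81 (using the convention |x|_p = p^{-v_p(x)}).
|1/81|_3 = 81

Step 1 — compute v_3(x) by factoring powers of 3 out of the numerator and denominator: v_3(1/81) = -4. Step 2 — apply |x|_p = p^{-v_p(x)} = 3^{4} = 81.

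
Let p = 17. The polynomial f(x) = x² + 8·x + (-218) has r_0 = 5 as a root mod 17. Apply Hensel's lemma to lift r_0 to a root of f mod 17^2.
r_1 = 158 (mod 289)

Hensel: r_{i+1} = r_i − f(r_i)·(f′(r_i))^{-1} mod 17^{i+2}, f′(x) = 2x + 8. Iterate:
  r_0 = 5 (mod 17)
  r_1 = 158 (mod 289)
Final: r = 158 satisfies f(r) ≡ 0 mod 17^2.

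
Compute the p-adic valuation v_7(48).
v_7(48) = 0

v_7(n) is the largest exponent k such that 7^k divides n. Factor out: 48 = 7^0 · 48. (Sign doesn't affect v_p.) So v_7(48) = 0.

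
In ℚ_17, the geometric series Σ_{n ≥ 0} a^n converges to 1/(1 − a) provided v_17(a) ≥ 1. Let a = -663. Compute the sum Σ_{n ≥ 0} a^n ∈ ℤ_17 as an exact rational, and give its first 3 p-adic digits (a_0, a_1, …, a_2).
Σ a^n = 1/(1 − a) = 1/664;  first 3 digits = (1, 12, 5)

v_17(a) = 1 ≥ 1, so the series converges in ℤ_17 to 1/(1 − a) = 1/(1 − (-663)) = 1/664. Expand this rational in ℤ_17: compute digits iteratively via d_i = x_i mod 17, x_{i+1} = (x_i − d_i)/17. The first 3 digits are (1, 12, 5).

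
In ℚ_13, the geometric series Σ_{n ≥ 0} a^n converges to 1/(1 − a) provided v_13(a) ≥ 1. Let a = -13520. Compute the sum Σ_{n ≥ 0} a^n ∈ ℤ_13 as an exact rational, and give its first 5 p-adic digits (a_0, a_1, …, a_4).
Σ a^n = 1/(1 − a) = 1/13521;  first 5 digits = (1, 0, 11, 6, 3)

v_13(a) = 2 ≥ 1, so the series converges in ℤ_13 to 1/(1 − a) = 1/(1 − (-13520)) = 1/13521. Expand this rational in ℤ_13: compute digits iteratively via d_i = x_i mod 13, x_{i+1} = (x_i − d_i)/13. The first 5 digits are (1, 0, 11, 6, 3).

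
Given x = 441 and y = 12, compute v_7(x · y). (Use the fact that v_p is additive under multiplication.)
v_7(5292) = 2

v_p(x) = 2 (factor: 441 = 7^2 · 9); v_p(y) = 0 (factor: 12 = 7^0 · 12). Additivity: v_p(xy) = v_p(x) + v_p(y) = 2 + 0 = 2. (Direct check: xy = 5292 = 7^2 · (108).)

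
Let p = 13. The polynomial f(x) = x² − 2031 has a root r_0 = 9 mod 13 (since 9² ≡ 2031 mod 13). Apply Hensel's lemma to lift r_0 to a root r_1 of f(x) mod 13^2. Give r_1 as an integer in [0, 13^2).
r_1 = 61 (mod 169)

Hensel's recurrence: r_{i+1} = r_i − f(r_i)·(f′(r_i))^{-1} mod 13^{i+2}, with f′(x) = 2x. Iterate:
  r_0 = 9 (mod 13)
  r_1 = 61 (mod 169)
Final: r_1 = 61, and one checks f(r_1) ≡ 0 mod 13^2.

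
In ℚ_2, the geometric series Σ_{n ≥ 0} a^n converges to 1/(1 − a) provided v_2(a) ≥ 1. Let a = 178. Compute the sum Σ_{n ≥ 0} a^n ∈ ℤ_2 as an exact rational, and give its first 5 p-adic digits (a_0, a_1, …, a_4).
Σ a^n = 1/(1 − a) = -1/177;  first 5 digits = (1, 1, 1, 1, 0)

v_2(a) = 1 ≥ 1, so the series converges in ℤ_2 to 1/(1 − a) = 1/(1 − 178) = -1/177. Expand this rational in ℤ_2: compute digits iteratively via d_i = x_i mod 2, x_{i+1} = (x_i − d_i)/2. The first 5 digits are (1, 1, 1, 1, 0).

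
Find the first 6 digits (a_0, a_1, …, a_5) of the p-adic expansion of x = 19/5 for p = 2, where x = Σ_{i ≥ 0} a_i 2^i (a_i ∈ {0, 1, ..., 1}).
(a_0, …, a_5) = (1, 1, 1, 0, 1, 1)

v_2(19/5) = 0 (numerator and denominator both coprime to 2), so x ∈ ℤ_2^×. Compute digits iteratively via a_i = x_i mod 2, x_{i+1} = (x_i − a_i)/2, with x_0 = x:
  x_0 = 19/5;  a_0 = 1;  x_1 = (x_0 − 1)/2 = 7/5
  x_1 = 7/5;  a_1 = 1;  x_2 = (x_1 − 1)/2 = 1/5
  x_2 = 1/5;  a_2 = 1;  x_3 = (x_2 − 1)/2 = -2/5
  x_3 = -2/5;  a_3 = 0;  x_4 = (x_3 − 0)/2 = -1/5
  x_4 = -1/5;  a_4 = 1;  x_5 = (x_4 − 1)/2 = -3/5
  x_5 = -3/5;  a_5 = 1;  x_6 = (x_5 − 1)/2 = -4/5
Digits: (1, 1, 1, 0, 1, 1).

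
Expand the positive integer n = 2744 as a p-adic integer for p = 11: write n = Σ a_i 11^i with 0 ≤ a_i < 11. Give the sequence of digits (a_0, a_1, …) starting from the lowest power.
(a_0, a_1, …) = (5, 7, 0, 2)

Repeated division by 11 gives the digits low-to-high: 2744 = 5 + 7·11^1 + 2·11^3. Digit sequence: (5, 7, 0, 2).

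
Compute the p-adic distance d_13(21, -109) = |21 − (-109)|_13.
d_13(21, -109) = 1/13

Step 1 — x − y = 21 − (-109) = 130. Step 2 — v_13(130) = 1 (factor: 130 = (13^1 · 10); the sign does not affect v_p). Step 3 — |x − y|_13 = 13^{-1} = 1/13.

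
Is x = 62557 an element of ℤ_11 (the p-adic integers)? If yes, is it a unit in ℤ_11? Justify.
x ∈ ℤ_11 but not a unit; v_11(x) = 3 > 0

ℤ_11 = {x ∈ ℚ_11 : v_11(x) ≥ 0} and ℤ_11^× = {x ∈ ℤ_11 : v_11(x) = 0}. Here v_11(62557) = v_11(num) − v_11(den) = 3; compare against these criteria.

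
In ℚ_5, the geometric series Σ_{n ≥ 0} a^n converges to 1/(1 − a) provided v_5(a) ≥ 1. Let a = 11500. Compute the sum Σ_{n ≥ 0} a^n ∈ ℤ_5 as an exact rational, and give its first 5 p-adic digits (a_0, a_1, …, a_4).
Σ a^n = 1/(1 − a) = -1/11499;  first 5 digits = (1, 0, 0, 2, 3)

v_5(a) = 3 ≥ 1, so the series converges in ℤ_5 to 1/(1 − a) = 1/(1 − 11500) = -1/11499. Expand this rational in ℤ_5: compute digits iteratively via d_i = x_i mod 5, x_{i+1} = (x_i − d_i)/5. The first 5 digits are (1, 0, 0, 2, 3).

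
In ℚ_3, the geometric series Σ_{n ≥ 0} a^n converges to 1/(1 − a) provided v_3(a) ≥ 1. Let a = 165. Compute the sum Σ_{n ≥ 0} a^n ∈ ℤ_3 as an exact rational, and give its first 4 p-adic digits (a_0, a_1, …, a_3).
Σ a^n = 1/(1 − a) = -1/164;  first 4 digits = (1, 1, 1, 1)

v_3(a) = 1 ≥ 1, so the series converges in ℤ_3 to 1/(1 − a) = 1/(1 − 165) = -1/164. Expand this rational in ℤ_3: compute digits iteratively via d_i = x_i mod 3, x_{i+1} = (x_i − d_i)/3. The first 4 digits are (1, 1, 1, 1).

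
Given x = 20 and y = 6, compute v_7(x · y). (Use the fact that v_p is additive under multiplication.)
v_7(120) = 0

v_p(x) = 0 (factor: 20 = 7^0 · 20); v_p(y) = 0 (factor: 6 = 7^0 · 6). Additivity: v_p(xy) = v_p(x) + v_p(y) = 0 + 0 = 0. (Direct check: xy = 120 = 7^0 · (120).)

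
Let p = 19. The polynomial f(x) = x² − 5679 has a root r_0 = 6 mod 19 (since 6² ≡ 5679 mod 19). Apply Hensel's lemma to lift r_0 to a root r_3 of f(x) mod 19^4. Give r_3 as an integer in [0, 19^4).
r_3 = 67893 (mod 130321)

Hensel's recurrence: r_{i+1} = r_i − f(r_i)·(f′(r_i))^{-1} mod 19^{i+2}, with f′(x) = 2x. Iterate:
  r_0 = 6 (mod 19)
  r_1 = 25 (mod 361)
  r_2 = 6162 (mod 6859)
  r_3 = 67893 (mod 130321)
Final: r_3 = 67893, and one checks f(r_3) ≡ 0 mod 19^4.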